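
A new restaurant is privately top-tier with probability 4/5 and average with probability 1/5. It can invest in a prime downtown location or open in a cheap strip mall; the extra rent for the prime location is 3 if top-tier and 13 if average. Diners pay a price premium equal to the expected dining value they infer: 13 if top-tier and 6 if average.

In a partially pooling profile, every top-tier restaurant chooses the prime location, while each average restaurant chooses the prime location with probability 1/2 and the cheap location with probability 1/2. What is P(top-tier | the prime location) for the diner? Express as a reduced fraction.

P(the prime location) = (4/5)·1 + (1/5)·(1/2) = 9/10.
By Bayes' rule, P(top-tier | the prime location) = (4/5) / (9/10) = 8/9.

8/9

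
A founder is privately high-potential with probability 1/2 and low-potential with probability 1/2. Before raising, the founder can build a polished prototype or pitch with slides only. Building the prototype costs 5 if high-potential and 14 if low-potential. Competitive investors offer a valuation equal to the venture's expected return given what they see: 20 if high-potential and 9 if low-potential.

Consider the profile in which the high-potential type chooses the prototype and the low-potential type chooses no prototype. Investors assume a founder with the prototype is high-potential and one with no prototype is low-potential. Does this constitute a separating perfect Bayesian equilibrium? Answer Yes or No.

Yes

Under these beliefs, the prototype earns valuation 20 and no prototype earns valuation 9.
high-potential: the prototype nets 20 − 5 = 15; no prototype nets 9. high-potential prefers the prototype.
low-potential: the prototype nets 20 − 14 = 6; no prototype nets 9. low-potential prefers no prototype.
Neither type deviates, so the separating profile is an equilibrium.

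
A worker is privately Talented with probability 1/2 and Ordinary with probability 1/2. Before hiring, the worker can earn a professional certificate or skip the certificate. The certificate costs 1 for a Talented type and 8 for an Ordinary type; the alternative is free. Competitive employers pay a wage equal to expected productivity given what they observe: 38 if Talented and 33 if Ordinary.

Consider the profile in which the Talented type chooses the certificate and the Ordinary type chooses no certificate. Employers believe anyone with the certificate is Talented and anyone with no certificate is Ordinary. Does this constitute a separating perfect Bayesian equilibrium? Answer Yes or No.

Under these beliefs, the certificate earns wage 38 and no certificate earns wage 33.
Talented: the certificate nets 38 − 1 = 37; no certificate nets 33. Talented prefers the certificate.
Ordinary: the certificate nets 38 − 8 = 30; no certificate nets 33. Ordinary prefers no certificate.
Neither type deviates, so the separating profile is an equilibrium.

Yes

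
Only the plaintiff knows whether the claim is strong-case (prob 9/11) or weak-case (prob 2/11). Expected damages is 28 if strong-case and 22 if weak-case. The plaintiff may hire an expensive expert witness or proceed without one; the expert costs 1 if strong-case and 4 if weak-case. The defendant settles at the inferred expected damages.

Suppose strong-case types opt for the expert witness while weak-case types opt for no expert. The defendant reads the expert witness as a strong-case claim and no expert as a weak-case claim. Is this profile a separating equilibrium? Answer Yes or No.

Under these beliefs, the expert witness earns settlement 28 and no expert earns settlement 22.
strong-case: the expert witness nets 28 − 1 = 27; no expert nets 22. strong-case prefers the expert witness.
weak-case: the expert witness nets 28 − 4 = 24; no expert nets 22. weak-case would deviate to the expert witness.
weak-case has a profitable deviation, so the profile is not an equilibrium.

No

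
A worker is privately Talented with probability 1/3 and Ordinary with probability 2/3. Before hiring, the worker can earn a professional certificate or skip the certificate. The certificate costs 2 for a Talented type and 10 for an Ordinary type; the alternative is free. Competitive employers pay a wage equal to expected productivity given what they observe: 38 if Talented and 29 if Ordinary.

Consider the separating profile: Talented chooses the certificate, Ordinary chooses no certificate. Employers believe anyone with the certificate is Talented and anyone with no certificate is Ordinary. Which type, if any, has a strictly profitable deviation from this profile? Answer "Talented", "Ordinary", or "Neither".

The certificate pays 38; no certificate pays 29.
Talented: assigned the certificate, nets 38 − 2 = 36; deviating to no certificate nets 29.
Ordinary: assigned no certificate, nets 29; deviating to the certificate nets 38 − 10 = 28.
Both types strictly prefer their assigned action; no profitable deviation.

Neither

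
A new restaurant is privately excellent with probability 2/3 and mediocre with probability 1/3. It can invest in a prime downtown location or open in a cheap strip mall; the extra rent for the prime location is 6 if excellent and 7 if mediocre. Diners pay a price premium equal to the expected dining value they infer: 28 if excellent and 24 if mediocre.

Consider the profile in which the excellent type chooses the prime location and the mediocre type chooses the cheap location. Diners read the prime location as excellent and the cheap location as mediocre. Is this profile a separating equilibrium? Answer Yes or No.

No

Under these beliefs, the prime location earns price premium 28 and the cheap location earns price premium 24.
excellent: the prime location nets 28 − 6 = 22; the cheap location nets 24. excellent would deviate to the cheap location.
mediocre: the prime location nets 28 − 7 = 21; the cheap location nets 24. mediocre prefers the cheap location.
excellent has a profitable deviation, so the profile is not an equilibrium.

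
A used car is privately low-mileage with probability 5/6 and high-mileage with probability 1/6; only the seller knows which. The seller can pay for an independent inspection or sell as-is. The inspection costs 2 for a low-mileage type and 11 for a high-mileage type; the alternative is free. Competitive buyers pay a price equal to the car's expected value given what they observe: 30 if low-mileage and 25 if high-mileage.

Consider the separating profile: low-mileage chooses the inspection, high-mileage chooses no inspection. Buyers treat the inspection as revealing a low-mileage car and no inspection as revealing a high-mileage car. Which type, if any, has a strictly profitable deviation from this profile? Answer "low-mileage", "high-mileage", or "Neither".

Neither

The inspection pays 30; no inspection pays 25.
low-mileage: assigned the inspection, nets 30 − 2 = 28; deviating to no inspection nets 25.
high-mileage: assigned no inspection, nets 25; deviating to the inspection nets 30 − 11 = 19.
Both types strictly prefer their assigned action; no profitable deviation.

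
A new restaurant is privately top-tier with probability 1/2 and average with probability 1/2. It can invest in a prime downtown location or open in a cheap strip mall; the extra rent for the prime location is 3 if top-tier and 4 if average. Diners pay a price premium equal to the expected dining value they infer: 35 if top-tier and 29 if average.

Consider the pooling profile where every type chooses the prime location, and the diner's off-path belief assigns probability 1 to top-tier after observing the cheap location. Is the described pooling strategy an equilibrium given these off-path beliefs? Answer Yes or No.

On path, the diner holds the prior and pays 1/2·35 + 1/2·29 = 32. Off path (the cheap location), believing top-tier, it pays 35.
top-tier: the prime location nets 32 − 3 = 29; the cheap location nets 35. top-tier would deviate.
average: the prime location nets 32 − 4 = 28; the cheap location nets 35. average would deviate.
A type deviates, so pooling fails.

No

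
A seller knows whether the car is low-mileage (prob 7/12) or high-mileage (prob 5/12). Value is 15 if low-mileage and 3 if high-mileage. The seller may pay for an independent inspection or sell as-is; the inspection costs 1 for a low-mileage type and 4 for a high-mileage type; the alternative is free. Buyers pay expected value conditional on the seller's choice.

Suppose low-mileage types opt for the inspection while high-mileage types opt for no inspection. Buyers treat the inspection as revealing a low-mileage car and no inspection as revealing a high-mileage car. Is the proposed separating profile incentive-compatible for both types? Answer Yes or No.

No

Under these beliefs, the inspection earns price 15 and no inspection earns price 3.
low-mileage: the inspection nets 15 − 1 = 14; no inspection nets 3. low-mileage prefers the inspection.
high-mileage: the inspection nets 15 − 4 = 11; no inspection nets 3. high-mileage would deviate to the inspection.
high-mileage has a profitable deviation, so the profile is not an equilibrium.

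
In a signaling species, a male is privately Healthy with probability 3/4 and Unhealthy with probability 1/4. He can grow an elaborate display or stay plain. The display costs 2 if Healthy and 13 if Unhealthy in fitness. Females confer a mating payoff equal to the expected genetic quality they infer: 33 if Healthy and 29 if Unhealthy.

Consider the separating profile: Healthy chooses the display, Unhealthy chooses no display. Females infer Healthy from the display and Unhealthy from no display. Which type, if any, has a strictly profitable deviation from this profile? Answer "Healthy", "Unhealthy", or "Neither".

The display pays 33; no display pays 29.
Healthy: assigned the display, nets 33 − 2 = 31; deviating to no display nets 29.
Unhealthy: assigned no display, nets 29; deviating to the display nets 33 − 13 = 20.
Both types strictly prefer their assigned action; no profitable deviation.

Neither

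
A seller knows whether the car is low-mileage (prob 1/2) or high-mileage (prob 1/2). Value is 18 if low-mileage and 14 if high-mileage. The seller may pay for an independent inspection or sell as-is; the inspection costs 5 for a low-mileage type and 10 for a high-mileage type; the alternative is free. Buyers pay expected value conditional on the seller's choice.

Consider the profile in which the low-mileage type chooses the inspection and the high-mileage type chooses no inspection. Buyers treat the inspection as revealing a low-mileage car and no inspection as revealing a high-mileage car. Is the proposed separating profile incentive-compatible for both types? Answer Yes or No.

Under these beliefs, the inspection earns price 18 and no inspection earns price 14.
low-mileage: the inspection nets 18 − 5 = 13; no inspection nets 14. low-mileage would deviate to no inspection.
high-mileage: the inspection nets 18 − 10 = 8; no inspection nets 14. high-mileage prefers no inspection.
low-mileage has a profitable deviation, so the profile is not an equilibrium.

No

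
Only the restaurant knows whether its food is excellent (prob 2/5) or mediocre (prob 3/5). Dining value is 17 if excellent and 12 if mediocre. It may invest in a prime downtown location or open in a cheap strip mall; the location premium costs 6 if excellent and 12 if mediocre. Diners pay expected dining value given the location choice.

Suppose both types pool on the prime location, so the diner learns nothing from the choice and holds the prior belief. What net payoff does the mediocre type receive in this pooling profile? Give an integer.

2

Pooled price premium = 2/5·17 + 3/5·12 = 14.
mediocre pays cost 12 for the prime location, so net payoff = 14 − 12 = 2.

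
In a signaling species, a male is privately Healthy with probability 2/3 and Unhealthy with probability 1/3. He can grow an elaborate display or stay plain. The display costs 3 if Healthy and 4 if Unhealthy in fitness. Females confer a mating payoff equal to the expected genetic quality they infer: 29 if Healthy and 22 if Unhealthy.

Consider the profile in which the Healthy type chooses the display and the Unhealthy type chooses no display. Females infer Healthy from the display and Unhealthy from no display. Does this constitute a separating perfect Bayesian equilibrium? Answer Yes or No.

No

Under these beliefs, the display earns mating payoff 29 and no display earns mating payoff 22.
Healthy: the display nets 29 − 3 = 26; no display nets 22. Healthy prefers the display.
Unhealthy: the display nets 29 − 4 = 25; no display nets 22. Unhealthy would deviate to the display.
Unhealthy has a profitable deviation, so the profile is not an equilibrium.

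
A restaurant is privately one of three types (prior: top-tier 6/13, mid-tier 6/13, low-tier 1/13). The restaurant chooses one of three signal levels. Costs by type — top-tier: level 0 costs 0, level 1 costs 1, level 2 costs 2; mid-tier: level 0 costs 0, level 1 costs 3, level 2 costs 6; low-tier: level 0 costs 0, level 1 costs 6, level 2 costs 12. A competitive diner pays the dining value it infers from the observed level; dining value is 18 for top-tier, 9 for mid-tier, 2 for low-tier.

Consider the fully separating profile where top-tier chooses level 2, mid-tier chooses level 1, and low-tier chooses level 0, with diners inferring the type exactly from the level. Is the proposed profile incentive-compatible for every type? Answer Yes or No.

Separating price premiums: level 2 → 18, level 1 → 9, level 0 → 2.
top-tier (assigned level 2): level 0: 2 − 0 = 2; level 1: 9 − 1 = 8; level 2: 18 − 2 = 16. top-tier stays.
mid-tier (assigned level 1): level 0: 2 − 0 = 2; level 1: 9 − 3 = 6; level 2: 18 − 6 = 12. mid-tier prefers level 2.
low-tier (assigned level 0): level 0: 2 − 0 = 2; level 1: 9 − 6 = 3; level 2: 18 − 12 = 6. low-tier prefers level 2.
At least one type deviates; the separating profile fails.

No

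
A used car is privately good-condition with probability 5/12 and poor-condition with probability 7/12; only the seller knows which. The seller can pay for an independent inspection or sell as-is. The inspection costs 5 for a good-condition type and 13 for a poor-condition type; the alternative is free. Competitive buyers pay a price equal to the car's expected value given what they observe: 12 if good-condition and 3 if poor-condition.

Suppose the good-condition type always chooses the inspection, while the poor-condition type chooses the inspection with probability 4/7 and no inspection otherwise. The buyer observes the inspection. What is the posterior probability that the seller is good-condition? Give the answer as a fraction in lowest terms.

5/9

P(the inspection) = (5/12)·1 + (7/12)·(4/7) = 3/4.
By Bayes' rule, P(good-condition | the inspection) = (5/12) / (3/4) = 5/9.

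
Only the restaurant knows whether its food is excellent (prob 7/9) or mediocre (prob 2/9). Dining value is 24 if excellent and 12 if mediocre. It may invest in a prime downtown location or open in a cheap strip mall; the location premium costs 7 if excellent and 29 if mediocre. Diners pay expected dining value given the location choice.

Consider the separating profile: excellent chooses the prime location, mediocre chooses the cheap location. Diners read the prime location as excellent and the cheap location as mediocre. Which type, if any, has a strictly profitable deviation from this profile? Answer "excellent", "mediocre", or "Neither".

Neither

The prime location pays 24; the cheap location pays 12.
excellent: assigned the prime location, nets 24 − 7 = 17; deviating to the cheap location nets 12.
mediocre: assigned the cheap location, nets 12; deviating to the prime location nets 24 − 29 = -5.
Both types strictly prefer their assigned action; no profitable deviation.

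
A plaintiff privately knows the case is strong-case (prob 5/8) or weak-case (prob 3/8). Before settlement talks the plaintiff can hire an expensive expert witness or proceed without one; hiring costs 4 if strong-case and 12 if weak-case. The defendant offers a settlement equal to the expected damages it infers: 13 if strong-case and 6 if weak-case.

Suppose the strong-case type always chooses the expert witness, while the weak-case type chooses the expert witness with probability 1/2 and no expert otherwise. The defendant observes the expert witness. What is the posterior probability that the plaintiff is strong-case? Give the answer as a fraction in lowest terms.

P(the expert witness) = (5/8)·1 + (3/8)·(1/2) = 13/16.
By Bayes' rule, P(strong-case | the expert witness) = (5/8) / (13/16) = 10/13.

10/13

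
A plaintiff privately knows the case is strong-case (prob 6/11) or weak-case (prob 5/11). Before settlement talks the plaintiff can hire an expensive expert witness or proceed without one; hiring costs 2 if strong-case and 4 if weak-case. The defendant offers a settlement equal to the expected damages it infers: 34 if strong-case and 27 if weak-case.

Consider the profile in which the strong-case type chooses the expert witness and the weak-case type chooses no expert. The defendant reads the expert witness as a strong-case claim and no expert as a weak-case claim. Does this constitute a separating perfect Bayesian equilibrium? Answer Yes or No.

No

Under these beliefs, the expert witness earns settlement 34 and no expert earns settlement 27.
strong-case: the expert witness nets 34 − 2 = 32; no expert nets 27. strong-case prefers the expert witness.
weak-case: the expert witness nets 34 − 4 = 30; no expert nets 27. weak-case would deviate to the expert witness.
weak-case has a profitable deviation, so the profile is not an equilibrium.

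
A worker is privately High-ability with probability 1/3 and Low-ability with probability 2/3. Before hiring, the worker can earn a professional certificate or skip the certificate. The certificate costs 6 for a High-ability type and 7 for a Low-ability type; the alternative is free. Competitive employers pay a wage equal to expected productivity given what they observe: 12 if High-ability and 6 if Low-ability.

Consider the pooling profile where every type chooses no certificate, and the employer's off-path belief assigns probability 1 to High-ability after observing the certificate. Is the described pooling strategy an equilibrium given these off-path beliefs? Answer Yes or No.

On path, the employer holds the prior and pays 1/3·12 + 2/3·6 = 8. Off path (the certificate), believing High-ability, it pays 12.
High-ability: no certificate nets 8; the certificate nets 12 − 6 = 6. High-ability stays.
Low-ability: no certificate nets 8; the certificate nets 12 − 7 = 5. Low-ability stays.
No type deviates, so pooling is sustained.

Yes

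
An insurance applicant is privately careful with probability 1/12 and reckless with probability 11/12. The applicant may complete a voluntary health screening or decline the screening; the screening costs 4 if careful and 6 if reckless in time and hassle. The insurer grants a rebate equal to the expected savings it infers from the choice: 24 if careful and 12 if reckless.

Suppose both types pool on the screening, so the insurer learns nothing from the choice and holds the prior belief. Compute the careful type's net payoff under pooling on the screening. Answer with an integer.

Pooled rebate = 1/12·24 + 11/12·12 = 13.
careful pays cost 4 for the screening, so net payoff = 13 − 4 = 9.

9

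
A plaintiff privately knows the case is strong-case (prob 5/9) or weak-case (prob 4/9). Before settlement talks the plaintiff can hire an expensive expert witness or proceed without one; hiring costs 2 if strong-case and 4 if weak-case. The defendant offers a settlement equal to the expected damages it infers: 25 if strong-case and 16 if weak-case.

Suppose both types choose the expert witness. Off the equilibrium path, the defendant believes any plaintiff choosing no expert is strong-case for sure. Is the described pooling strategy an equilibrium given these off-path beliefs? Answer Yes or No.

On path, the defendant holds the prior and pays 5/9·25 + 4/9·16 = 21. Off path (no expert), believing strong-case, it pays 25.
strong-case: the expert witness nets 21 − 2 = 19; no expert nets 25. strong-case would deviate.
weak-case: the expert witness nets 21 − 4 = 17; no expert nets 25. weak-case would deviate.
A type deviates, so pooling fails.

No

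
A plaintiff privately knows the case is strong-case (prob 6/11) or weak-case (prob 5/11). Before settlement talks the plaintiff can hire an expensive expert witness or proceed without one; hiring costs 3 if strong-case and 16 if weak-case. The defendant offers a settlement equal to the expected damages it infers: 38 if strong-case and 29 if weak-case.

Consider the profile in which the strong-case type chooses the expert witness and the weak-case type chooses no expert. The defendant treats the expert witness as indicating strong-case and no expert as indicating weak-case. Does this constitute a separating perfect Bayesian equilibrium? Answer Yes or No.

Under these beliefs, the expert witness earns settlement 38 and no expert earns settlement 29.
strong-case: the expert witness nets 38 − 3 = 35; no expert nets 29. strong-case prefers the expert witness.
weak-case: the expert witness nets 38 − 16 = 22; no expert nets 29. weak-case prefers no expert.
Neither type deviates, so the separating profile is an equilibrium.

Yes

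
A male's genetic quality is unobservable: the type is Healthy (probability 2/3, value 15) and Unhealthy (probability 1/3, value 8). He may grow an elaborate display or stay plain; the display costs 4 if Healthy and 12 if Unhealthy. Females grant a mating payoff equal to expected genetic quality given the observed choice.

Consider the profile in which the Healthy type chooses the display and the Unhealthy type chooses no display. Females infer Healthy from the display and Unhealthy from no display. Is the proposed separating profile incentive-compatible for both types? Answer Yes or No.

Under these beliefs, the display earns mating payoff 15 and no display earns mating payoff 8.
Healthy: the display nets 15 − 4 = 11; no display nets 8. Healthy prefers the display.
Unhealthy: the display nets 15 − 12 = 3; no display nets 8. Unhealthy prefers no display.
Neither type deviates, so the separating profile is an equilibrium.

Yes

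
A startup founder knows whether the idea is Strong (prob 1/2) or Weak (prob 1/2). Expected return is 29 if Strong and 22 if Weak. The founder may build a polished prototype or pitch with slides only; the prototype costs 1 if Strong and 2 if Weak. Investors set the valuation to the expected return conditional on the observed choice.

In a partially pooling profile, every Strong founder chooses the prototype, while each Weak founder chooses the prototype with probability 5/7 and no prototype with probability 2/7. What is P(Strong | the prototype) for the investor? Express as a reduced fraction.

P(the prototype) = (1/2)·1 + (1/2)·(5/7) = 6/7.
By Bayes' rule, P(Strong | the prototype) = (1/2) / (6/7) = 7/12.

7/12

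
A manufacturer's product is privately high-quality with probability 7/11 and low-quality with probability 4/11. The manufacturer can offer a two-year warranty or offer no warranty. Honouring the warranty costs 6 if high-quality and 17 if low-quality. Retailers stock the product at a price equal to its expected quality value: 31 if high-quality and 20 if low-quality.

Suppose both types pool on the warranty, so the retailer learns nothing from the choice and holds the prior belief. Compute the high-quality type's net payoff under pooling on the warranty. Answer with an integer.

21

Pooled price = 7/11·31 + 4/11·20 = 27.
high-quality pays cost 6 for the warranty, so net payoff = 27 − 6 = 21.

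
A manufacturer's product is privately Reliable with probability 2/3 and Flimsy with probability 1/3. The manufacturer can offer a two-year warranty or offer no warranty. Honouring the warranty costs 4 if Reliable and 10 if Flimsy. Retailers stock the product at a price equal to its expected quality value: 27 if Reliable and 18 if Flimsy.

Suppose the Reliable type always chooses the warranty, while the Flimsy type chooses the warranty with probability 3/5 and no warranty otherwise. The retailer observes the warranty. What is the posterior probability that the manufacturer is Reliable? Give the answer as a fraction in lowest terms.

10/13

P(the warranty) = (2/3)·1 + (1/3)·(3/5) = 13/15.
By Bayes' rule, P(Reliable | the warranty) = (2/3) / (13/15) = 10/13.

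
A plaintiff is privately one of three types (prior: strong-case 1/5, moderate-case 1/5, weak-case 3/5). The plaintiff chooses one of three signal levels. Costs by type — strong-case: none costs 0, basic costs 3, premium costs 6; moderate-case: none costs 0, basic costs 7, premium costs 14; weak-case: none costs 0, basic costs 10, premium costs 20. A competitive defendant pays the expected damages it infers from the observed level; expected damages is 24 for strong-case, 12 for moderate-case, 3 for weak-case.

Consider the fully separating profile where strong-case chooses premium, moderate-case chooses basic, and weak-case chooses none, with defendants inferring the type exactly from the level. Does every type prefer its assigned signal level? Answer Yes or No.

Separating settlements: premium → 24, basic → 12, none → 3.
strong-case (assigned premium): none: 3 − 0 = 3; basic: 12 − 3 = 9; premium: 24 − 6 = 18. strong-case stays.
moderate-case (assigned basic): none: 3 − 0 = 3; basic: 12 − 7 = 5; premium: 24 − 14 = 10. moderate-case prefers premium.
weak-case (assigned none): none: 3 − 0 = 3; basic: 12 − 10 = 2; premium: 24 − 20 = 4. weak-case prefers premium.
At least one type deviates; the separating profile fails.

No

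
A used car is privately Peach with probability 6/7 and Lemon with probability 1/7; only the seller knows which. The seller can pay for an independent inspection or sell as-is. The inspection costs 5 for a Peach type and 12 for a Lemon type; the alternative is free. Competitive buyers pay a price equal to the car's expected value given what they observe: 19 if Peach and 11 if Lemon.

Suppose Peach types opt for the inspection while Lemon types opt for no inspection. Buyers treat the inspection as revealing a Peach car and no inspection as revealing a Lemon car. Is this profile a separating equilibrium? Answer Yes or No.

Yes

Under these beliefs, the inspection earns price 19 and no inspection earns price 11.
Peach: the inspection nets 19 − 5 = 14; no inspection nets 11. Peach prefers the inspection.
Lemon: the inspection nets 19 − 12 = 7; no inspection nets 11. Lemon prefers no inspection.
Neither type deviates, so the separating profile is an equilibrium.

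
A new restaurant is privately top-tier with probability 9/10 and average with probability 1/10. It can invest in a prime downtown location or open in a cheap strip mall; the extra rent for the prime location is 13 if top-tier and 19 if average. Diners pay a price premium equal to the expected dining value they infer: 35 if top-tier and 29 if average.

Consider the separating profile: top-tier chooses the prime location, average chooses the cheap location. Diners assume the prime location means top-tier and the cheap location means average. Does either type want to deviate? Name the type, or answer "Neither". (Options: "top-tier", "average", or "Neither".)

The prime location pays 35; the cheap location pays 29.
top-tier: assigned the prime location, nets 35 − 13 = 22; deviating to the cheap location nets 29.
average: assigned the cheap location, nets 29; deviating to the prime location nets 35 − 19 = 16.
The top-tier type gains 7 by deviating.

top-tier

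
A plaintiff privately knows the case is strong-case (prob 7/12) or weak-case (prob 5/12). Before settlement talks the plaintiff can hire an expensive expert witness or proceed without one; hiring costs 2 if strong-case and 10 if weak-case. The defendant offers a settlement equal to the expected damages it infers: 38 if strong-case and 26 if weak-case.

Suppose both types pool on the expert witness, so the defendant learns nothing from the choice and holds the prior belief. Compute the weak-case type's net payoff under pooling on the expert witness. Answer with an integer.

Pooled settlement = 7/12·38 + 5/12·26 = 33.
weak-case pays cost 10 for the expert witness, so net payoff = 33 − 10 = 23.

23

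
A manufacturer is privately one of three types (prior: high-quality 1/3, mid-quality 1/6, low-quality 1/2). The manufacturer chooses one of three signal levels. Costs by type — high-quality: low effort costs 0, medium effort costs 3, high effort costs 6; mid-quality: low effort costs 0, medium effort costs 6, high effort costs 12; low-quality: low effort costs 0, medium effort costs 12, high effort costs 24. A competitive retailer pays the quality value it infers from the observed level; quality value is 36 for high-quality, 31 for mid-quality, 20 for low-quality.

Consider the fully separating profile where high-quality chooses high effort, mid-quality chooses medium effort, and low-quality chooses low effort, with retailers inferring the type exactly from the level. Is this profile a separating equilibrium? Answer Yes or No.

Separating prices: high effort → 36, medium effort → 31, low effort → 20.
high-quality (assigned high effort): low effort: 20 − 0 = 20; medium effort: 31 − 3 = 28; high effort: 36 − 6 = 30. high-quality stays.
mid-quality (assigned medium effort): low effort: 20 − 0 = 20; medium effort: 31 − 6 = 25; high effort: 36 − 12 = 24. mid-quality stays.
low-quality (assigned low effort): low effort: 20 − 0 = 20; medium effort: 31 − 12 = 19; high effort: 36 − 24 = 12. low-quality stays.
Every type prefers its assigned level; separation holds.

Yes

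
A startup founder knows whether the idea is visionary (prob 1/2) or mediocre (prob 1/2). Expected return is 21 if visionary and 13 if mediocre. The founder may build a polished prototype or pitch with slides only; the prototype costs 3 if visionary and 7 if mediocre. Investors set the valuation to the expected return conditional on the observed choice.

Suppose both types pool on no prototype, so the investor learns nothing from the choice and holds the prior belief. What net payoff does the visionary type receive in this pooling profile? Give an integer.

17

Pooled valuation = 1/2·21 + 1/2·13 = 17.
visionary pays no cost for no prototype, so net payoff = 17.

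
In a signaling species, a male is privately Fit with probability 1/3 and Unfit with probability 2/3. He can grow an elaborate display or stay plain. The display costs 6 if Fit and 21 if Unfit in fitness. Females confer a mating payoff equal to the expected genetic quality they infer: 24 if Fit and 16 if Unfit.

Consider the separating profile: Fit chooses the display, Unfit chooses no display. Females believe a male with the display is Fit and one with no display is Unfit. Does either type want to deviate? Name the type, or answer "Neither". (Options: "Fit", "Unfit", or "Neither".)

The display pays 24; no display pays 16.
Fit: assigned the display, nets 24 − 6 = 18; deviating to no display nets 16.
Unfit: assigned no display, nets 16; deviating to the display nets 24 − 21 = 3.
Both types strictly prefer their assigned action; no profitable deviation.

Neither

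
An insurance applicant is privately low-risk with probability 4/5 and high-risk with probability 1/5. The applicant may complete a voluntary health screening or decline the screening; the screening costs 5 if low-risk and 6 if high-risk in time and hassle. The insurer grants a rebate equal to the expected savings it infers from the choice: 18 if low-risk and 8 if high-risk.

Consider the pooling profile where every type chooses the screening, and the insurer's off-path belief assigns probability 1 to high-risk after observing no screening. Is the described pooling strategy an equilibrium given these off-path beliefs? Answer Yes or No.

Yes

On path, the insurer holds the prior and pays 4/5·18 + 1/5·8 = 16. Off path (no screening), believing high-risk, it pays 8.
low-risk: the screening nets 16 − 5 = 11; no screening nets 8. low-risk stays.
high-risk: the screening nets 16 − 6 = 10; no screening nets 8. high-risk stays.
No type deviates, so pooling is sustained.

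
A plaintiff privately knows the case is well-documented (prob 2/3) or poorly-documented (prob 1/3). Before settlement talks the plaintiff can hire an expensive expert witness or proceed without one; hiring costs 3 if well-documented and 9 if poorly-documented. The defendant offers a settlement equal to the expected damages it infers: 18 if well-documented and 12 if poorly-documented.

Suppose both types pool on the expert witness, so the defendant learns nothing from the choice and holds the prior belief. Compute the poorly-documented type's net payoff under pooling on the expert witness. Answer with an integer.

7

Pooled settlement = 2/3·18 + 1/3·12 = 16.
poorly-documented pays cost 9 for the expert witness, so net payoff = 16 − 9 = 7.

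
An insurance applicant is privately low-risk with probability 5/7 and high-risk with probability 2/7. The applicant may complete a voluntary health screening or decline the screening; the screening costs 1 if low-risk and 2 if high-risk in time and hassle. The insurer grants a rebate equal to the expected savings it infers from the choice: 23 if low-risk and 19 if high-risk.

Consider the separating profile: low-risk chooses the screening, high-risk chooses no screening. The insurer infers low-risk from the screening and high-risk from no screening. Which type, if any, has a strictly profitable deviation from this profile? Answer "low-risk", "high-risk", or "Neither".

The screening pays 23; no screening pays 19.
low-risk: assigned the screening, nets 23 − 1 = 22; deviating to no screening nets 19.
high-risk: assigned no screening, nets 19; deviating to the screening nets 23 − 2 = 21.
The high-risk type gains 2 by deviating.

high-risk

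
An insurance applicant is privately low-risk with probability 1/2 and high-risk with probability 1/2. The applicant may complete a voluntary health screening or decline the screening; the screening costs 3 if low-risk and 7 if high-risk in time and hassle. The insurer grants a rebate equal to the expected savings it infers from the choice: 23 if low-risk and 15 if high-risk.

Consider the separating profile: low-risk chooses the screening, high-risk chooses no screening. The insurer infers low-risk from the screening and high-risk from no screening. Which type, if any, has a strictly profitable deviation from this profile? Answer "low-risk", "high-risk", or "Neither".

The screening pays 23; no screening pays 15.
low-risk: assigned the screening, nets 23 − 3 = 20; deviating to no screening nets 15.
high-risk: assigned no screening, nets 15; deviating to the screening nets 23 − 7 = 16.
The high-risk type gains 1 by deviating.

high-risk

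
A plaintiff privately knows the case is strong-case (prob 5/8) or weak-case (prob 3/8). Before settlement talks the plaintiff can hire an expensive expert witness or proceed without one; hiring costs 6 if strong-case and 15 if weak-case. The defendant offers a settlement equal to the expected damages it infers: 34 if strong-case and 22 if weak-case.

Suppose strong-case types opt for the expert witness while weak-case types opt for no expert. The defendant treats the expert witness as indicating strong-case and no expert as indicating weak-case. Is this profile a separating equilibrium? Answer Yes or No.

Yes

Under these beliefs, the expert witness earns settlement 34 and no expert earns settlement 22.
strong-case: the expert witness nets 34 − 6 = 28; no expert nets 22. strong-case prefers the expert witness.
weak-case: the expert witness nets 34 − 15 = 19; no expert nets 22. weak-case prefers no expert.
Neither type deviates, so the separating profile is an equilibrium.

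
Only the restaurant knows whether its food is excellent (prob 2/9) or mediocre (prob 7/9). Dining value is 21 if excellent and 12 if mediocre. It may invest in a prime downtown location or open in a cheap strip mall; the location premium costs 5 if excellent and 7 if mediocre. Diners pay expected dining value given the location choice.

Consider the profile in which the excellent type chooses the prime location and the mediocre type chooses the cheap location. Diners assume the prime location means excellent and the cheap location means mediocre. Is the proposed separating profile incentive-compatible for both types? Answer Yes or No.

Under these beliefs, the prime location earns price premium 21 and the cheap location earns price premium 12.
excellent: the prime location nets 21 − 5 = 16; the cheap location nets 12. excellent prefers the prime location.
mediocre: the prime location nets 21 − 7 = 14; the cheap location nets 12. mediocre would deviate to the prime location.
mediocre has a profitable deviation, so the profile is not an equilibrium.

No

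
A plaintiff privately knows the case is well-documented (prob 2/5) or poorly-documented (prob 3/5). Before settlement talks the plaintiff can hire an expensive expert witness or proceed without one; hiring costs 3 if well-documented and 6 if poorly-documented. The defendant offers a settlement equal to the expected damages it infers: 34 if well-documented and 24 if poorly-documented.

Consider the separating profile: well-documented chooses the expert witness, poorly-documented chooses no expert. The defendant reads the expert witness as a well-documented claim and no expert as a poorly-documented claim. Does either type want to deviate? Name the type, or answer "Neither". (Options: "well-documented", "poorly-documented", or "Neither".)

poorly-documented

The expert witness pays 34; no expert pays 24.
well-documented: assigned the expert witness, nets 34 − 3 = 31; deviating to no expert nets 24.
poorly-documented: assigned no expert, nets 24; deviating to the expert witness nets 34 − 6 = 28.
The poorly-documented type gains 4 by deviating.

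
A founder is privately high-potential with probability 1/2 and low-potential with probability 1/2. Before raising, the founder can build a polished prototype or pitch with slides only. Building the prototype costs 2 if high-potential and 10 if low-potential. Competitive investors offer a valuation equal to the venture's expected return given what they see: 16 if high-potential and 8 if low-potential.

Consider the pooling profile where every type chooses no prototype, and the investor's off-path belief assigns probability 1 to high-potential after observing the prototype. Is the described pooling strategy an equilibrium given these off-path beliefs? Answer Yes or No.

On path, the investor holds the prior and pays 1/2·16 + 1/2·8 = 12. Off path (the prototype), believing high-potential, it pays 16.
high-potential: no prototype nets 12; the prototype nets 16 − 2 = 14. high-potential would deviate.
low-potential: no prototype nets 12; the prototype nets 16 − 10 = 6. low-potential stays.
A type deviates, so pooling fails.

No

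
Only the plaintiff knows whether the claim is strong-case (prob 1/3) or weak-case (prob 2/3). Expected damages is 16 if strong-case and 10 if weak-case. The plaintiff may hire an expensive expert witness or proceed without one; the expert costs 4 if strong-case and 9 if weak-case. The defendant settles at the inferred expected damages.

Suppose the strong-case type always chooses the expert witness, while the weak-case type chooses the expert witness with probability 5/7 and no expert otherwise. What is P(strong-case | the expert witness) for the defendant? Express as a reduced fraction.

P(the expert witness) = (1/3)·1 + (2/3)·(5/7) = 17/21.
By Bayes' rule, P(strong-case | the expert witness) = (1/3) / (17/21) = 7/17.

7/17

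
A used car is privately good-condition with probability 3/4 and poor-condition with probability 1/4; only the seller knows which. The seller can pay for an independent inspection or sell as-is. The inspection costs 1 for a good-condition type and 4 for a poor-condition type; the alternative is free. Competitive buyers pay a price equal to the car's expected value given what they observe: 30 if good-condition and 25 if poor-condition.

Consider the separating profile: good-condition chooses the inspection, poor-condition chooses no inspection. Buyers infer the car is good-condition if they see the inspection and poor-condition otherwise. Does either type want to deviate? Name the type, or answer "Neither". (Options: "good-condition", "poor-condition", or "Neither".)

poor-condition

The inspection pays 30; no inspection pays 25.
good-condition: assigned the inspection, nets 30 − 1 = 29; deviating to no inspection nets 25.
poor-condition: assigned no inspection, nets 25; deviating to the inspection nets 30 − 4 = 26.
The poor-condition type gains 1 by deviating.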